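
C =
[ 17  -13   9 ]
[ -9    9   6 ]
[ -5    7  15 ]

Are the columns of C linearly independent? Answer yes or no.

yes

Row reduce C to echelon form.
R2 ← R2 + (9/17)·R1: [0, 36/17, 183/17]
R3 ← R3 + (5/17)·R1: [0, 54/17, 300/17]
R3 ← R3 − (3/2)·R2: [0, 0, 3/2]
3 pivots among 3 columns.
Every column is a pivot column, so the columns are linearly independent.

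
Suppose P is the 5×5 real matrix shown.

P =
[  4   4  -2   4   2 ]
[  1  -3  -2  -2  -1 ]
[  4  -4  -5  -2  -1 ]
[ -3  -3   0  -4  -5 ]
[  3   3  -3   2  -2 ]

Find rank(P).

Row reduce to echelon form.
R2 ← R2 − (1/4)·R1: [0, -4, -3/2, -3, -3/2]
R3 ← R3 − R1: [0, -8, -3, -6, -3]
R4 ← R4 + (3/4)·R1: [0, 0, -3/2, -1, -7/2]
R5 ← R5 − (3/4)·R1: [0, 0, -3/2, -1, -7/2]
R3 ← R3 − (2)·R2: [0, 0, 0, 0, 0]
Swap R3 ↔ R4
R5 ← R5 − R3: [0, 0, 0, 0, 0]
Echelon form has 3 nonzero rows, so rank(P) = 3.

3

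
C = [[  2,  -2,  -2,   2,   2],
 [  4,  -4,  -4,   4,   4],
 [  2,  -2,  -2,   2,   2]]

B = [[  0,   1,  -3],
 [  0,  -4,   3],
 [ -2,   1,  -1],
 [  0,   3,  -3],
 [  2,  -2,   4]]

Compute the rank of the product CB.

First compute CB:
[[  8,  10,  -8],
 [ 16,  20, -16],
 [  8,  10,  -8]]
Now row reduce the product.
R2 ← R2 − (2)·R1: [0, 0, 0]
R3 ← R3 − R1: [0, 0, 0]
1 nonzero row, so rank(CB) = 1.

1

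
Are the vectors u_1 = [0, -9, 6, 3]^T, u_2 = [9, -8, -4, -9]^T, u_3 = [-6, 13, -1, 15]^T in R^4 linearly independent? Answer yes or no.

yes

Form the matrix with these vectors as rows and row reduce.
Swap R1 ↔ R2
R3 ← R3 + (2/3)·R1: [0, 23/3, -11/3, 9]
R3 ← R3 + (23/27)·R2: [0, 0, 13/9, 104/9]
3 nonzero rows, so the 3 vectors span a space of dimension 3.
Since 3 = 3, the vectors are linearly independent.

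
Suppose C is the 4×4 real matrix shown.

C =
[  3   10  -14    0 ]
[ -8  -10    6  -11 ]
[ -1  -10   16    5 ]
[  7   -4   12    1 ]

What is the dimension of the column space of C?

4

Row reduce to echelon form.
R2 ← R2 + (8/3)·R1: [0, 50/3, -94/3, -11]
R3 ← R3 + (1/3)·R1: [0, -20/3, 34/3, 5]
R4 ← R4 − (7/3)·R1: [0, -82/3, 134/3, 1]
R3 ← R3 + (2/5)·R2: [0, 0, -6/5, 3/5]
R4 ← R4 + (41/25)·R2: [0, 0, -168/25, -426/25]
R4 ← R4 − (28/5)·R3: [0, 0, 0, -102/5]
Echelon form has 4 nonzero rows, so rank(C) = 4.
The column space has dimension equal to the rank: 4.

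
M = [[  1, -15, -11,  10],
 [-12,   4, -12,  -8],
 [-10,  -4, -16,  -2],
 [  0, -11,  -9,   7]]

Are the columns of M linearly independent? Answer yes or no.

Row reduce M to echelon form.
R2 ← R2 + (12)·R1: [0, -176, -144, 112]
R3 ← R3 + (10)·R1: [0, -154, -126, 98]
R3 ← R3 − (7/8)·R2: [0, 0, 0, 0]
R4 ← R4 − (1/16)·R2: [0, 0, 0, 0]
2 pivots among 4 columns.
Only 2 < 4 pivot columns, so the columns are linearly dependent.

no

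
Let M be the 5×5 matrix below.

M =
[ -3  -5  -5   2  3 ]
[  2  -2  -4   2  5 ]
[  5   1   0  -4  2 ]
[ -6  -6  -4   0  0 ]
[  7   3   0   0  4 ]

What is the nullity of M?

Row reduce to echelon form.
R2 ← R2 + (2/3)·R1: [0, -16/3, -22/3, 10/3, 7]
R3 ← R3 + (5/3)·R1: [0, -22/3, -25/3, -2/3, 7]
R4 ← R4 − (2)·R1: [0, 4, 6, -4, -6]
R5 ← R5 + (7/3)·R1: [0, -26/3, -35/3, 14/3, 11]
R3 ← R3 − (11/8)·R2: [0, 0, 7/4, -21/4, -21/8]
R4 ← R4 + (3/4)·R2: [0, 0, 1/2, -3/2, -3/4]
R5 ← R5 − (13/8)·R2: [0, 0, 1/4, -3/4, -3/8]
R4 ← R4 − (2/7)·R3: [0, 0, 0, 0, 0]
R5 ← R5 − (1/7)·R3: [0, 0, 0, 0, 0]
3 nonzero rows, so rank(M) = 3.
M has 5 columns; by rank–nullity, nullity = 5 − 3 = 2.

2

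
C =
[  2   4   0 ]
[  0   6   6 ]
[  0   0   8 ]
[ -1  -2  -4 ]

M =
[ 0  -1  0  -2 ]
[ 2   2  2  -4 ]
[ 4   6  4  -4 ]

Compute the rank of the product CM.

First compute CM:
[[  8,   6,   8, -20],
 [ 36,  48,  36, -48],
 [ 32,  48,  32, -32],
 [-20, -27, -20,  26]]
Now row reduce the product.
R2 ← R2 − (9/2)·R1: [0, 21, 0, 42]
R3 ← R3 − (4)·R1: [0, 24, 0, 48]
R4 ← R4 + (5/2)·R1: [0, -12, 0, -24]
R3 ← R3 − (8/7)·R2: [0, 0, 0, 0]
R4 ← R4 + (4/7)·R2: [0, 0, 0, 0]
2 nonzero rows, so rank(CM) = 2.

2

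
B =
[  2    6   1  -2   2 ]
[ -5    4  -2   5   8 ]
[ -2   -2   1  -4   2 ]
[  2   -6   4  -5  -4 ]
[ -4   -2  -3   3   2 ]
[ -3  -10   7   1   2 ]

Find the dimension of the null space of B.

Row reduce to echelon form.
R2 ← R2 + (5/2)·R1: [0, 19, 1/2, 0, 13]
R3 ← R3 + R1: [0, 4, 2, -6, 4]
R4 ← R4 − R1: [0, -12, 3, -3, -6]
R5 ← R5 + (2)·R1: [0, 10, -1, -1, 6]
R6 ← R6 + (3/2)·R1: [0, -1, 17/2, -2, 5]
R3 ← R3 − (4/19)·R2: [0, 0, 36/19, -6, 24/19]
R4 ← R4 + (12/19)·R2: [0, 0, 63/19, -3, 42/19]
R5 ← R5 − (10/19)·R2: [0, 0, -24/19, -1, -16/19]
R6 ← R6 + (1/19)·R2: [0, 0, 162/19, -2, 108/19]
R4 ← R4 − (7/4)·R3: [0, 0, 0, 15/2, 0]
R5 ← R5 + (2/3)·R3: [0, 0, 0, -5, 0]
R6 ← R6 − (9/2)·R3: [0, 0, 0, 25, 0]
R5 ← R5 + (2/3)·R4: [0, 0, 0, 0, 0]
R6 ← R6 − (10/3)·R4: [0, 0, 0, 0, 0]
4 nonzero rows, so rank(B) = 4.
B has 5 columns; by rank–nullity, nullity = 5 − 4 = 1.

1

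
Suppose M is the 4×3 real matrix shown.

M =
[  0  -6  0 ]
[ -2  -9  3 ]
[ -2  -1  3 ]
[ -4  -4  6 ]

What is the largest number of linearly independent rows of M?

2

Row reduce to echelon form.
Swap R1 ↔ R2
R3 ← R3 − R1: [0, 8, 0]
R4 ← R4 − (2)·R1: [0, 14, 0]
R3 ← R3 + (4/3)·R2: [0, 0, 0]
R4 ← R4 + (7/3)·R2: [0, 0, 0]
Echelon form has 2 nonzero rows, so rank(M) = 2.
The rank gives the maximum number of linearly independent rows: 2.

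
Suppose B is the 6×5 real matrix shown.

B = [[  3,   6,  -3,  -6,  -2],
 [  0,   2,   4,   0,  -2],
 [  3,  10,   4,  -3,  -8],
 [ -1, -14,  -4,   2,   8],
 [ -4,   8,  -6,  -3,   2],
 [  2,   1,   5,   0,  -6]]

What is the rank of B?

Row reduce to echelon form.
R3 ← R3 − R1: [0, 4, 7, 3, -6]
R4 ← R4 + (1/3)·R1: [0, -12, -5, 0, 22/3]
R5 ← R5 + (4/3)·R1: [0, 16, -10, -11, -2/3]
R6 ← R6 − (2/3)·R1: [0, -3, 7, 4, -14/3]
R3 ← R3 − (2)·R2: [0, 0, -1, 3, -2]
R4 ← R4 + (6)·R2: [0, 0, 19, 0, -14/3]
R5 ← R5 − (8)·R2: [0, 0, -42, -11, 46/3]
R6 ← R6 + (3/2)·R2: [0, 0, 13, 4, -23/3]
R4 ← R4 + (19)·R3: [0, 0, 0, 57, -128/3]
R5 ← R5 − (42)·R3: [0, 0, 0, -137, 298/3]
R6 ← R6 + (13)·R3: [0, 0, 0, 43, -101/3]
R5 ← R5 + (137/57)·R4: [0, 0, 0, 0, -550/171]
R6 ← R6 − (43/57)·R4: [0, 0, 0, 0, -253/171]
R6 ← R6 − (23/50)·R5: [0, 0, 0, 0, 0]
Echelon form has 5 nonzero rows, so rank(B) = 5.

5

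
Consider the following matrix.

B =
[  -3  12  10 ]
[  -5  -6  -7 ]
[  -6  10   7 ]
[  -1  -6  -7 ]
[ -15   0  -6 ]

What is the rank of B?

Row reduce to echelon form.
R2 ← R2 − (5/3)·R1: [0, -26, -71/3]
R3 ← R3 − (2)·R1: [0, -14, -13]
R4 ← R4 − (1/3)·R1: [0, -10, -31/3]
R5 ← R5 − (5)·R1: [0, -60, -56]
R3 ← R3 − (7/13)·R2: [0, 0, -10/39]
R4 ← R4 − (5/13)·R2: [0, 0, -16/13]
R5 ← R5 − (30/13)·R2: [0, 0, -18/13]
R4 ← R4 − (24/5)·R3: [0, 0, 0]
R5 ← R5 − (27/5)·R3: [0, 0, 0]
Echelon form has 3 nonzero rows, so rank(B) = 3.

3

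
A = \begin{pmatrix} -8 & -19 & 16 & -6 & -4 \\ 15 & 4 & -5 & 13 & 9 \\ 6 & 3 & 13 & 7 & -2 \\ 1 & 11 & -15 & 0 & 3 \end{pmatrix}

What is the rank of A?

Row reduce to echelon form.
R2 ← R2 + (15/8)·R1: [0, -253/8, 25, 7/4, 3/2]
R3 ← R3 + (3/4)·R1: [0, -45/4, 25, 5/2, -5]
R4 ← R4 + (1/8)·R1: [0, 69/8, -13, -3/4, 5/2]
R3 ← R3 − (90/253)·R2: [0, 0, 4075/253, 475/253, -1400/253]
R4 ← R4 + (3/11)·R2: [0, 0, -68/11, -3/11, 32/11]
R4 ← R4 + (1564/4075)·R3: [0, 0, 0, 73/163, 128/163]
Echelon form has 4 nonzero rows, so rank(A) = 4.

4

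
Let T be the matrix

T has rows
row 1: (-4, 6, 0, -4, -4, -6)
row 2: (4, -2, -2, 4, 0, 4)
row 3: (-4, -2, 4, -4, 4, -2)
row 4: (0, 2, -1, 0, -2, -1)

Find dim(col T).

2

Row reduce to echelon form.
R2 ← R2 + R1: [0, 4, -2, 0, -4, -2]
R3 ← R3 − R1: [0, -8, 4, 0, 8, 4]
R3 ← R3 + (2)·R2: [0, 0, 0, 0, 0, 0]
R4 ← R4 − (1/2)·R2: [0, 0, 0, 0, 0, 0]
Echelon form has 2 nonzero rows, so rank(T) = 2.
The column space has dimension equal to the rank: 2.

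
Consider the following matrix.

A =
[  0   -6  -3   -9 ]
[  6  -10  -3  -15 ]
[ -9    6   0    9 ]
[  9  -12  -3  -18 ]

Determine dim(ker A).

Row reduce to echelon form.
Swap R1 ↔ R2
R3 ← R3 + (3/2)·R1: [0, -9, -9/2, -27/2]
R4 ← R4 − (3/2)·R1: [0, 3, 3/2, 9/2]
R3 ← R3 − (3/2)·R2: [0, 0, 0, 0]
R4 ← R4 + (1/2)·R2: [0, 0, 0, 0]
2 nonzero rows, so rank(A) = 2.
A has 4 columns; by rank–nullity, nullity = 4 − 2 = 2.

2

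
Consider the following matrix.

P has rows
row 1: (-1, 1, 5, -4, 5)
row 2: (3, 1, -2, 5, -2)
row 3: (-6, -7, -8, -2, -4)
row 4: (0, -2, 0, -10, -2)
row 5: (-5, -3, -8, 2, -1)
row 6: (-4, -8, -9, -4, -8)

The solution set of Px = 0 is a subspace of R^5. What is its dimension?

0

Row reduce to echelon form.
R2 ← R2 + (3)·R1: [0, 4, 13, -7, 13]
R3 ← R3 − (6)·R1: [0, -13, -38, 22, -34]
R5 ← R5 − (5)·R1: [0, -8, -33, 22, -26]
R6 ← R6 − (4)·R1: [0, -12, -29, 12, -28]
R3 ← R3 + (13/4)·R2: [0, 0, 17/4, -3/4, 33/4]
R4 ← R4 + (1/2)·R2: [0, 0, 13/2, -27/2, 9/2]
R5 ← R5 + (2)·R2: [0, 0, -7, 8, 0]
R6 ← R6 + (3)·R2: [0, 0, 10, -9, 11]
R4 ← R4 − (26/17)·R3: [0, 0, 0, -210/17, -138/17]
R5 ← R5 + (28/17)·R3: [0, 0, 0, 115/17, 231/17]
R6 ← R6 − (40/17)·R3: [0, 0, 0, -123/17, -143/17]
R5 ← R5 + (23/42)·R4: [0, 0, 0, 0, 64/7]
R6 ← R6 − (41/70)·R4: [0, 0, 0, 0, -128/35]
R6 ← R6 + (2/5)·R5: [0, 0, 0, 0, 0]
5 nonzero rows, so rank(P) = 5.
P has 5 columns; by rank–nullity, nullity = 5 − 5 = 0.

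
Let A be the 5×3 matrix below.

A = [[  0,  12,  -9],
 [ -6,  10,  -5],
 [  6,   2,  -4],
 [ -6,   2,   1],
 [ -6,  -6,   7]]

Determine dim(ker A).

Row reduce to echelon form.
Swap R1 ↔ R2
R3 ← R3 + R1: [0, 12, -9]
R4 ← R4 − R1: [0, -8, 6]
R5 ← R5 − R1: [0, -16, 12]
R3 ← R3 − R2: [0, 0, 0]
R4 ← R4 + (2/3)·R2: [0, 0, 0]
R5 ← R5 + (4/3)·R2: [0, 0, 0]
2 nonzero rows, so rank(A) = 2.
A has 3 columns; by rank–nullity, nullity = 3 − 2 = 1.

1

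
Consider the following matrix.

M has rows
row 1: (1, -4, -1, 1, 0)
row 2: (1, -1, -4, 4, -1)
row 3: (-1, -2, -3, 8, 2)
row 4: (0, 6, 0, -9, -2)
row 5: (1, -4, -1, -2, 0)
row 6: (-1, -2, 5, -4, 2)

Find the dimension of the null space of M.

1

Row reduce to echelon form.
R2 ← R2 − R1: [0, 3, -3, 3, -1]
R3 ← R3 + R1: [0, -6, -4, 9, 2]
R5 ← R5 − R1: [0, 0, 0, -3, 0]
R6 ← R6 + R1: [0, -6, 4, -3, 2]
R3 ← R3 + (2)·R2: [0, 0, -10, 15, 0]
R4 ← R4 − (2)·R2: [0, 0, 6, -15, 0]
R6 ← R6 + (2)·R2: [0, 0, -2, 3, 0]
R4 ← R4 + (3/5)·R3: [0, 0, 0, -6, 0]
R6 ← R6 − (1/5)·R3: [0, 0, 0, 0, 0]
R5 ← R5 − (1/2)·R4: [0, 0, 0, 0, 0]
4 nonzero rows, so rank(M) = 4.
M has 5 columns; by rank–nullity, nullity = 5 − 4 = 1.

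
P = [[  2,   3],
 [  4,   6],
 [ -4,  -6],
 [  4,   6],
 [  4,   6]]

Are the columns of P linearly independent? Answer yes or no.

no

Row reduce P to echelon form.
R2 ← R2 − (2)·R1: [0, 0]
R3 ← R3 + (2)·R1: [0, 0]
R4 ← R4 − (2)·R1: [0, 0]
R5 ← R5 − (2)·R1: [0, 0]
1 pivot among 2 columns.
Only 1 < 2 pivot columns, so the columns are linearly dependent.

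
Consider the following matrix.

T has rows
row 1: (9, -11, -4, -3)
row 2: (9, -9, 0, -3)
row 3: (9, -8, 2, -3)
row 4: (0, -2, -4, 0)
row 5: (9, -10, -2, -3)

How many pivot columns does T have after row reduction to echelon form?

Row reduce to echelon form.
R2 ← R2 − R1: [0, 2, 4, 0]
R3 ← R3 − R1: [0, 3, 6, 0]
R5 ← R5 − R1: [0, 1, 2, 0]
R3 ← R3 − (3/2)·R2: [0, 0, 0, 0]
R4 ← R4 + R2: [0, 0, 0, 0]
R5 ← R5 − (1/2)·R2: [0, 0, 0, 0]
Echelon form has 2 nonzero rows, so rank(T) = 2.
Each nonzero row contributes one pivot column: 2 pivot columns.

2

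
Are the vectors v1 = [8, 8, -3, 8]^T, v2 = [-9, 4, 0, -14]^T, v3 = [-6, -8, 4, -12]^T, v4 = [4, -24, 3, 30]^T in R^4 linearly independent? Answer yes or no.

Form the matrix with these vectors as rows and row reduce.
R2 ← R2 + (9/8)·R1: [0, 13, -27/8, -5]
R3 ← R3 + (3/4)·R1: [0, -2, 7/4, -6]
R4 ← R4 − (1/2)·R1: [0, -28, 9/2, 26]
R3 ← R3 + (2/13)·R2: [0, 0, 16/13, -88/13]
R4 ← R4 + (28/13)·R2: [0, 0, -36/13, 198/13]
R4 ← R4 + (9/4)·R3: [0, 0, 0, 0]
3 nonzero rows, so the 4 vectors span a space of dimension 3.
Since 3 < 4, the vectors are linearly dependent.

no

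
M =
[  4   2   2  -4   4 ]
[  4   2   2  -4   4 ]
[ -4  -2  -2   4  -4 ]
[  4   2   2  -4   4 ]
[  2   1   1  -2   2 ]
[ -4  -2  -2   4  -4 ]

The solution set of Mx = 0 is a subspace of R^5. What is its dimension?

Row reduce to echelon form.
R2 ← R2 − R1: [0, 0, 0, 0, 0]
R3 ← R3 + R1: [0, 0, 0, 0, 0]
R4 ← R4 − R1: [0, 0, 0, 0, 0]
R5 ← R5 − (1/2)·R1: [0, 0, 0, 0, 0]
R6 ← R6 + R1: [0, 0, 0, 0, 0]
1 nonzero row, so rank(M) = 1.
M has 5 columns; by rank–nullity, nullity = 5 − 1 = 4.

4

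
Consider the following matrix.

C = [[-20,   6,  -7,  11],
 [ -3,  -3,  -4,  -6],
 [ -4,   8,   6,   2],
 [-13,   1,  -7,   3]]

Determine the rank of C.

3

Row reduce to echelon form.
R2 ← R2 − (3/20)·R1: [0, -39/10, -59/20, -153/20]
R3 ← R3 − (1/5)·R1: [0, 34/5, 37/5, -1/5]
R4 ← R4 − (13/20)·R1: [0, -29/10, -49/20, -83/20]
R3 ← R3 + (68/39)·R2: [0, 0, 88/39, -176/13]
R4 ← R4 − (29/39)·R2: [0, 0, -10/39, 20/13]
R4 ← R4 + (5/44)·R3: [0, 0, 0, 0]
Echelon form has 3 nonzero rows, so rank(C) = 3.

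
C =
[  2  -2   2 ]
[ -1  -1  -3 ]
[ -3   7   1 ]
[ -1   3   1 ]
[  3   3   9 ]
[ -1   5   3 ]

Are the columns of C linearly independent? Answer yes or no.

Row reduce C to echelon form.
R2 ← R2 + (1/2)·R1: [0, -2, -2]
R3 ← R3 + (3/2)·R1: [0, 4, 4]
R4 ← R4 + (1/2)·R1: [0, 2, 2]
R5 ← R5 − (3/2)·R1: [0, 6, 6]
R6 ← R6 + (1/2)·R1: [0, 4, 4]
R3 ← R3 + (2)·R2: [0, 0, 0]
R4 ← R4 + R2: [0, 0, 0]
R5 ← R5 + (3)·R2: [0, 0, 0]
R6 ← R6 + (2)·R2: [0, 0, 0]
2 pivots among 3 columns.
Only 2 < 3 pivot columns, so the columns are linearly dependent.

no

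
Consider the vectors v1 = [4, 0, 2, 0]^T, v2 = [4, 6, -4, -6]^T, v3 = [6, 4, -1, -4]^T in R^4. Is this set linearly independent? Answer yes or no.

Form the matrix with these vectors as rows and row reduce.
R2 ← R2 − R1: [0, 6, -6, -6]
R3 ← R3 − (3/2)·R1: [0, 4, -4, -4]
R3 ← R3 − (2/3)·R2: [0, 0, 0, 0]
2 nonzero rows, so the 3 vectors span a space of dimension 2.
Since 2 < 3, the vectors are linearly dependent.

no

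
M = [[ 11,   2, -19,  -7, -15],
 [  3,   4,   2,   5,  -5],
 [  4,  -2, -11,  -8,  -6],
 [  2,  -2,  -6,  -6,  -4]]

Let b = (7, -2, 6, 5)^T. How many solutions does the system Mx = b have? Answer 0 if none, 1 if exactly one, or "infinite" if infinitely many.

Row reduce the augmented matrix [M | b].
R2 ← R2 − (3/11)·R1: [0, 38/11, 79/11, 76/11, -10/11, -43/11]
R3 ← R3 − (4/11)·R1: [0, -30/11, -45/11, -60/11, -6/11, 38/11]
R4 ← R4 − (2/11)·R1: [0, -26/11, -28/11, -52/11, -14/11, 41/11]
R3 ← R3 + (15/19)·R2: [0, 0, 30/19, 0, -24/19, 7/19]
R4 ← R4 + (13/19)·R2: [0, 0, 45/19, 0, -36/19, 20/19]
R4 ← R4 − (3/2)·R3: [0, 0, 0, 0, 0, 1/2]
The echelon form has 4 nonzero rows; the last pivot sits in the augmented column, so rank(M) = 3 but rank([M|b]) = 4.
Since the ranks differ, the system is inconsistent.
It has no solutions.

0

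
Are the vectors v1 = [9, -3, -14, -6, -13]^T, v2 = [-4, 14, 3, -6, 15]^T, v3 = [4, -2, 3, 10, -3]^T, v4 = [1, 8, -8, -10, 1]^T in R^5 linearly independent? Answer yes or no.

yes

Form the matrix with these vectors as rows and row reduce.
R2 ← R2 + (4/9)·R1: [0, 38/3, -29/9, -26/3, 83/9]
R3 ← R3 − (4/9)·R1: [0, -2/3, 83/9, 38/3, 25/9]
R4 ← R4 − (1/9)·R1: [0, 25/3, -58/9, -28/3, 22/9]
R3 ← R3 + (1/19)·R2: [0, 0, 172/19, 232/19, 62/19]
R4 ← R4 − (25/38)·R2: [0, 0, -493/114, -69/19, -413/114]
R4 ← R4 + (493/1032)·R3: [0, 0, 0, 284/129, -355/172]
4 nonzero rows, so the 4 vectors span a space of dimension 4.
Since 4 = 4, the vectors are linearly independent.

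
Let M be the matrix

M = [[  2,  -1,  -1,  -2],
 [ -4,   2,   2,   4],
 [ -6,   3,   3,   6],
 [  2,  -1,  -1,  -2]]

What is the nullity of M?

3

Row reduce to echelon form.
R2 ← R2 + (2)·R1: [0, 0, 0, 0]
R3 ← R3 + (3)·R1: [0, 0, 0, 0]
R4 ← R4 − R1: [0, 0, 0, 0]
1 nonzero row, so rank(M) = 1.
M has 4 columns; by rank–nullity, nullity = 4 − 1 = 3.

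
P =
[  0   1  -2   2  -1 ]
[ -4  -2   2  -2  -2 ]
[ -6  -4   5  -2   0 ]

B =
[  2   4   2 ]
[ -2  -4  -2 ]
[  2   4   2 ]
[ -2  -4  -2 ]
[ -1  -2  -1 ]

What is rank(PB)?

1

First compute PB:
[[ -9, -18,  -9],
 [  6,  12,   6],
 [ 10,  20,  10]]
Now row reduce the product.
R2 ← R2 + (2/3)·R1: [0, 0, 0]
R3 ← R3 + (10/9)·R1: [0, 0, 0]
1 nonzero row, so rank(PB) = 1.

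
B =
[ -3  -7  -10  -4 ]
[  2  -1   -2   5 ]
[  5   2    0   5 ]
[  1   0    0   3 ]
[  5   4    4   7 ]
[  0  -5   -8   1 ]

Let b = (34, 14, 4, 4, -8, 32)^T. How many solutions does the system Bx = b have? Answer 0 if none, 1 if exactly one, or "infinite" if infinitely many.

infinite

Row reduce the augmented matrix [B | b].
R2 ← R2 + (2/3)·R1: [0, -17/3, -26/3, 7/3, 110/3]
R3 ← R3 + (5/3)·R1: [0, -29/3, -50/3, -5/3, 182/3]
R4 ← R4 + (1/3)·R1: [0, -7/3, -10/3, 5/3, 46/3]
R5 ← R5 + (5/3)·R1: [0, -23/3, -38/3, 1/3, 146/3]
R3 ← R3 − (29/17)·R2: [0, 0, -32/17, -96/17, -32/17]
R4 ← R4 − (7/17)·R2: [0, 0, 4/17, 12/17, 4/17]
R5 ← R5 − (23/17)·R2: [0, 0, -16/17, -48/17, -16/17]
R6 ← R6 − (15/17)·R2: [0, 0, -6/17, -18/17, -6/17]
R4 ← R4 + (1/8)·R3: [0, 0, 0, 0, 0]
R5 ← R5 − (1/2)·R3: [0, 0, 0, 0, 0]
R6 ← R6 − (3/16)·R3: [0, 0, 0, 0, 0]
The echelon form has 3 nonzero rows, and every pivot lies in the first 4 columns, so rank(B) = rank([B|b]) = 3.
The system is consistent.
rank = 3 < 4 unknowns, so there are infinitely many solutions.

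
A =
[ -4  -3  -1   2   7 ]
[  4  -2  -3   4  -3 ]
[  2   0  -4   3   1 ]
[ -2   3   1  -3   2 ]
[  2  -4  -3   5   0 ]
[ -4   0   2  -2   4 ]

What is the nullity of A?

Row reduce to echelon form.
R2 ← R2 + R1: [0, -5, -4, 6, 4]
R3 ← R3 + (1/2)·R1: [0, -3/2, -9/2, 4, 9/2]
R4 ← R4 − (1/2)·R1: [0, 9/2, 3/2, -4, -3/2]
R5 ← R5 + (1/2)·R1: [0, -11/2, -7/2, 6, 7/2]
R6 ← R6 − R1: [0, 3, 3, -4, -3]
R3 ← R3 − (3/10)·R2: [0, 0, -33/10, 11/5, 33/10]
R4 ← R4 + (9/10)·R2: [0, 0, -21/10, 7/5, 21/10]
R5 ← R5 − (11/10)·R2: [0, 0, 9/10, -3/5, -9/10]
R6 ← R6 + (3/5)·R2: [0, 0, 3/5, -2/5, -3/5]
R4 ← R4 − (7/11)·R3: [0, 0, 0, 0, 0]
R5 ← R5 + (3/11)·R3: [0, 0, 0, 0, 0]
R6 ← R6 + (2/11)·R3: [0, 0, 0, 0, 0]
3 nonzero rows, so rank(A) = 3.
A has 5 columns; by rank–nullity, nullity = 5 − 3 = 2.

2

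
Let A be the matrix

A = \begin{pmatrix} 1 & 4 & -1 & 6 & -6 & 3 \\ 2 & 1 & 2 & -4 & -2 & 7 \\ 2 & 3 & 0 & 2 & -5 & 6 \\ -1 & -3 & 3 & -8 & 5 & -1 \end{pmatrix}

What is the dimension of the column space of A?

3

Row reduce to echelon form.
R2 ← R2 − (2)·R1: [0, -7, 4, -16, 10, 1]
R3 ← R3 − (2)·R1: [0, -5, 2, -10, 7, 0]
R4 ← R4 + R1: [0, 1, 2, -2, -1, 2]
R3 ← R3 − (5/7)·R2: [0, 0, -6/7, 10/7, -1/7, -5/7]
R4 ← R4 + (1/7)·R2: [0, 0, 18/7, -30/7, 3/7, 15/7]
R4 ← R4 + (3)·R3: [0, 0, 0, 0, 0, 0]
Echelon form has 3 nonzero rows, so rank(A) = 3.
The column space has dimension equal to the rank: 3.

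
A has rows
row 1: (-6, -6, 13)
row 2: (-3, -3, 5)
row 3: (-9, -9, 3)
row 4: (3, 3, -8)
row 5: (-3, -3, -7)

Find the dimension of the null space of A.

Row reduce to echelon form.
R2 ← R2 − (1/2)·R1: [0, 0, -3/2]
R3 ← R3 − (3/2)·R1: [0, 0, -33/2]
R4 ← R4 + (1/2)·R1: [0, 0, -3/2]
R5 ← R5 − (1/2)·R1: [0, 0, -27/2]
R3 ← R3 − (11)·R2: [0, 0, 0]
R4 ← R4 − R2: [0, 0, 0]
R5 ← R5 − (9)·R2: [0, 0, 0]
2 nonzero rows, so rank(A) = 2.
A has 3 columns; by rank–nullity, nullity = 3 − 2 = 1.

1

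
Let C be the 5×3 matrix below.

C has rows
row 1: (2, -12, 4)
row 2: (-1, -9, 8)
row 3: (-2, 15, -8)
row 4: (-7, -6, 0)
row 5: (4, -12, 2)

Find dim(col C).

3

Row reduce to echelon form.
R2 ← R2 + (1/2)·R1: [0, -15, 10]
R3 ← R3 + R1: [0, 3, -4]
R4 ← R4 + (7/2)·R1: [0, -48, 14]
R5 ← R5 − (2)·R1: [0, 12, -6]
R3 ← R3 + (1/5)·R2: [0, 0, -2]
R4 ← R4 − (16/5)·R2: [0, 0, -18]
R5 ← R5 + (4/5)·R2: [0, 0, 2]
R4 ← R4 − (9)·R3: [0, 0, 0]
R5 ← R5 + R3: [0, 0, 0]
Echelon form has 3 nonzero rows, so rank(C) = 3.
The column space has dimension equal to the rank: 3.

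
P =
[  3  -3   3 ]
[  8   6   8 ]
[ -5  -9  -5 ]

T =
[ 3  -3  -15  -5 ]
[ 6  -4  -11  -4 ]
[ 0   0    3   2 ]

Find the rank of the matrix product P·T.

2

First compute PT:
[[ -9,   3,  -3,   3],
 [ 60, -48, -162, -48],
 [-69,  51, 159,  51]]
Now row reduce the product.
R2 ← R2 + (20/3)·R1: [0, -28, -182, -28]
R3 ← R3 − (23/3)·R1: [0, 28, 182, 28]
R3 ← R3 + R2: [0, 0, 0, 0]
2 nonzero rows, so rank(PT) = 2.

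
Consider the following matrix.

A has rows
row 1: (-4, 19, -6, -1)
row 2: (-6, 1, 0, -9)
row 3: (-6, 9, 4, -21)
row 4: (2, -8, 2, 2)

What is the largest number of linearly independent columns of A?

Row reduce to echelon form.
R2 ← R2 − (3/2)·R1: [0, -55/2, 9, -15/2]
R3 ← R3 − (3/2)·R1: [0, -39/2, 13, -39/2]
R4 ← R4 + (1/2)·R1: [0, 3/2, -1, 3/2]
R3 ← R3 − (39/55)·R2: [0, 0, 364/55, -156/11]
R4 ← R4 + (3/55)·R2: [0, 0, -28/55, 12/11]
R4 ← R4 + (1/13)·R3: [0, 0, 0, 0]
Echelon form has 3 nonzero rows, so rank(A) = 3.
The rank gives the maximum number of linearly independent columns: 3.

3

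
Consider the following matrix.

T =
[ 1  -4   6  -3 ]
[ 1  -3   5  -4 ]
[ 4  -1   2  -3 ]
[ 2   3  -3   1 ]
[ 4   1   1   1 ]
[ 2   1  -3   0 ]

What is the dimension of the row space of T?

4

Row reduce to echelon form.
R2 ← R2 − R1: [0, 1, -1, -1]
R3 ← R3 − (4)·R1: [0, 15, -22, 9]
R4 ← R4 − (2)·R1: [0, 11, -15, 7]
R5 ← R5 − (4)·R1: [0, 17, -23, 13]
R6 ← R6 − (2)·R1: [0, 9, -15, 6]
R3 ← R3 − (15)·R2: [0, 0, -7, 24]
R4 ← R4 − (11)·R2: [0, 0, -4, 18]
R5 ← R5 − (17)·R2: [0, 0, -6, 30]
R6 ← R6 − (9)·R2: [0, 0, -6, 15]
R4 ← R4 − (4/7)·R3: [0, 0, 0, 30/7]
R5 ← R5 − (6/7)·R3: [0, 0, 0, 66/7]
R6 ← R6 − (6/7)·R3: [0, 0, 0, -39/7]
R5 ← R5 − (11/5)·R4: [0, 0, 0, 0]
R6 ← R6 + (13/10)·R4: [0, 0, 0, 0]
Echelon form has 4 nonzero rows, so rank(T) = 4.
The row space has dimension equal to the rank: 4.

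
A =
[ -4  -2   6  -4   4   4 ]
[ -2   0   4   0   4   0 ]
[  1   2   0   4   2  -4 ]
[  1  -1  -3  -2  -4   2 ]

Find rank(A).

Row reduce to echelon form.
R2 ← R2 − (1/2)·R1: [0, 1, 1, 2, 2, -2]
R3 ← R3 + (1/4)·R1: [0, 3/2, 3/2, 3, 3, -3]
R4 ← R4 + (1/4)·R1: [0, -3/2, -3/2, -3, -3, 3]
R3 ← R3 − (3/2)·R2: [0, 0, 0, 0, 0, 0]
R4 ← R4 + (3/2)·R2: [0, 0, 0, 0, 0, 0]
Echelon form has 2 nonzero rows, so rank(A) = 2.

2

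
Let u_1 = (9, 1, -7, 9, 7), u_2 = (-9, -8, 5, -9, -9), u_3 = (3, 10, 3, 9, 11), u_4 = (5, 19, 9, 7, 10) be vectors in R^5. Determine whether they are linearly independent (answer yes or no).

Form the matrix with these vectors as rows and row reduce.
R2 ← R2 + R1: [0, -7, -2, 0, -2]
R3 ← R3 − (1/3)·R1: [0, 29/3, 16/3, 6, 26/3]
R4 ← R4 − (5/9)·R1: [0, 166/9, 116/9, 2, 55/9]
R3 ← R3 + (29/21)·R2: [0, 0, 18/7, 6, 124/21]
R4 ← R4 + (166/63)·R2: [0, 0, 160/21, 2, 53/63]
R4 ← R4 − (80/27)·R3: [0, 0, 0, -142/9, -1349/81]
4 nonzero rows, so the 4 vectors span a space of dimension 4.
Since 4 = 4, the vectors are linearly independent.

yes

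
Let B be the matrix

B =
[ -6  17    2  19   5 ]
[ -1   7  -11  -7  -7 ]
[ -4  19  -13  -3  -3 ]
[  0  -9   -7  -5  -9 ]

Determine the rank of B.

4

Row reduce to echelon form.
R2 ← R2 − (1/6)·R1: [0, 25/6, -34/3, -61/6, -47/6]
R3 ← R3 − (2/3)·R1: [0, 23/3, -43/3, -47/3, -19/3]
R3 ← R3 − (46/25)·R2: [0, 0, 163/25, 76/25, 202/25]
R4 ← R4 + (54/25)·R2: [0, 0, -787/25, -674/25, -648/25]
R4 ← R4 + (787/163)·R3: [0, 0, 0, -2002/163, 2134/163]
Echelon form has 4 nonzero rows, so rank(B) = 4.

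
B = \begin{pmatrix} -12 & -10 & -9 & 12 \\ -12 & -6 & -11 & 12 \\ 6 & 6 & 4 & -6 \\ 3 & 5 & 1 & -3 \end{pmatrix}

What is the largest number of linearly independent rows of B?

2

Row reduce to echelon form.
R2 ← R2 − R1: [0, 4, -2, 0]
R3 ← R3 + (1/2)·R1: [0, 1, -1/2, 0]
R4 ← R4 + (1/4)·R1: [0, 5/2, -5/4, 0]
R3 ← R3 − (1/4)·R2: [0, 0, 0, 0]
R4 ← R4 − (5/8)·R2: [0, 0, 0, 0]
Echelon form has 2 nonzero rows, so rank(B) = 2.
The rank gives the maximum number of linearly independent rows: 2.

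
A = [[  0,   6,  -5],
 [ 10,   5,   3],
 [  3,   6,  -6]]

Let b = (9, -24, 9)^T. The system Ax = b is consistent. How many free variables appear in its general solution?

0

Row reduce the augmented matrix [A | b].
Swap R1 ↔ R2
R3 ← R3 − (3/10)·R1: [0, 9/2, -69/10, 81/5]
R3 ← R3 − (3/4)·R2: [0, 0, -63/20, 189/20]
The echelon form has 3 nonzero rows, and every pivot lies in the first 3 columns, so rank(A) = rank([A|b]) = 3.
The system is consistent.
Free variables = (unknowns) − (rank) = 3 − 3 = 0.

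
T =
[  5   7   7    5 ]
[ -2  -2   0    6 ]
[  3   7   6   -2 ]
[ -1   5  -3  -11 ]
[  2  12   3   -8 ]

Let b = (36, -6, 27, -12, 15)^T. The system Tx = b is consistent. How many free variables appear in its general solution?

0

Row reduce the augmented matrix [T | b].
R2 ← R2 + (2/5)·R1: [0, 4/5, 14/5, 8, 42/5]
R3 ← R3 − (3/5)·R1: [0, 14/5, 9/5, -5, 27/5]
R4 ← R4 + (1/5)·R1: [0, 32/5, -8/5, -10, -24/5]
R5 ← R5 − (2/5)·R1: [0, 46/5, 1/5, -10, 3/5]
R3 ← R3 − (7/2)·R2: [0, 0, -8, -33, -24]
R4 ← R4 − (8)·R2: [0, 0, -24, -74, -72]
R5 ← R5 − (23/2)·R2: [0, 0, -32, -102, -96]
R4 ← R4 − (3)·R3: [0, 0, 0, 25, 0]
R5 ← R5 − (4)·R3: [0, 0, 0, 30, 0]
R5 ← R5 − (6/5)·R4: [0, 0, 0, 0, 0]
The echelon form has 4 nonzero rows, and every pivot lies in the first 4 columns, so rank(T) = rank([T|b]) = 4.
The system is consistent.
Free variables = (unknowns) − (rank) = 4 − 4 = 0.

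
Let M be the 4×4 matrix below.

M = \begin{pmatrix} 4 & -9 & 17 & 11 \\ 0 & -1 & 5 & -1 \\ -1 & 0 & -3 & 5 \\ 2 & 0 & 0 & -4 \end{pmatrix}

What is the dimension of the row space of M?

3

Row reduce to echelon form.
R3 ← R3 + (1/4)·R1: [0, -9/4, 5/4, 31/4]
R4 ← R4 − (1/2)·R1: [0, 9/2, -17/2, -19/2]
R3 ← R3 − (9/4)·R2: [0, 0, -10, 10]
R4 ← R4 + (9/2)·R2: [0, 0, 14, -14]
R4 ← R4 + (7/5)·R3: [0, 0, 0, 0]
Echelon form has 3 nonzero rows, so rank(M) = 3.
The row space has dimension equal to the rank: 3.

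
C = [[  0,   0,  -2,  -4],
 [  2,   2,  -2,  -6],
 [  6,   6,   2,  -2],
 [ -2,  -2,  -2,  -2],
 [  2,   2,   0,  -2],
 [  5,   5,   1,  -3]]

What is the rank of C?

2

Row reduce to echelon form.
Swap R1 ↔ R2
R3 ← R3 − (3)·R1: [0, 0, 8, 16]
R4 ← R4 + R1: [0, 0, -4, -8]
R5 ← R5 − R1: [0, 0, 2, 4]
R6 ← R6 − (5/2)·R1: [0, 0, 6, 12]
R3 ← R3 + (4)·R2: [0, 0, 0, 0]
R4 ← R4 − (2)·R2: [0, 0, 0, 0]
R5 ← R5 + R2: [0, 0, 0, 0]
R6 ← R6 + (3)·R2: [0, 0, 0, 0]
Echelon form has 2 nonzero rows, so rank(C) = 2.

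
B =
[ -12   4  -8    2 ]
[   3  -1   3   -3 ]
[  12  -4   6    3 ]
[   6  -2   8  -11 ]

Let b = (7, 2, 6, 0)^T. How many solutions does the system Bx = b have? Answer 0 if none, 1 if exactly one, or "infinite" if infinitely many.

0

Row reduce the augmented matrix [B | b].
R2 ← R2 + (1/4)·R1: [0, 0, 1, -5/2, 15/4]
R3 ← R3 + R1: [0, 0, -2, 5, 13]
R4 ← R4 + (1/2)·R1: [0, 0, 4, -10, 7/2]
R3 ← R3 + (2)·R2: [0, 0, 0, 0, 41/2]
R4 ← R4 − (4)·R2: [0, 0, 0, 0, -23/2]
R4 ← R4 + (23/41)·R3: [0, 0, 0, 0, 0]
The echelon form has 3 nonzero rows; the last pivot sits in the augmented column, so rank(B) = 2 but rank([B|b]) = 3.
Since the ranks differ, the system is inconsistent.
It has no solutions.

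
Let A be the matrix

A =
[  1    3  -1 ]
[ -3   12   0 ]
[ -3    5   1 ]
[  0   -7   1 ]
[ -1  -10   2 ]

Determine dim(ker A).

Row reduce to echelon form.
R2 ← R2 + (3)·R1: [0, 21, -3]
R3 ← R3 + (3)·R1: [0, 14, -2]
R5 ← R5 + R1: [0, -7, 1]
R3 ← R3 − (2/3)·R2: [0, 0, 0]
R4 ← R4 + (1/3)·R2: [0, 0, 0]
R5 ← R5 + (1/3)·R2: [0, 0, 0]
2 nonzero rows, so rank(A) = 2.
A has 3 columns; by rank–nullity, nullity = 3 − 2 = 1.

1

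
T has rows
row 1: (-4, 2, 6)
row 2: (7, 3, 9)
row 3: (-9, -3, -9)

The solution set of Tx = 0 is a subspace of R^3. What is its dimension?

1

Row reduce to echelon form.
R2 ← R2 + (7/4)·R1: [0, 13/2, 39/2]
R3 ← R3 − (9/4)·R1: [0, -15/2, -45/2]
R3 ← R3 + (15/13)·R2: [0, 0, 0]
2 nonzero rows, so rank(T) = 2.
T has 3 columns; by rank–nullity, nullity = 3 − 2 = 1.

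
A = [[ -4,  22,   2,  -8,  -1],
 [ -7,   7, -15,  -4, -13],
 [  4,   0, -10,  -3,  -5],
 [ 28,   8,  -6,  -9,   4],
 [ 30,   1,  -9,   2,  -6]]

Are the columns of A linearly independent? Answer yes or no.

no

Row reduce A to echelon form.
R2 ← R2 − (7/4)·R1: [0, -63/2, -37/2, 10, -45/4]
R3 ← R3 + R1: [0, 22, -8, -11, -6]
R4 ← R4 + (7)·R1: [0, 162, 8, -65, -3]
R5 ← R5 + (15/2)·R1: [0, 166, 6, -58, -27/2]
R3 ← R3 + (44/63)·R2: [0, 0, -1318/63, -253/63, -97/7]
R4 ← R4 + (36/7)·R2: [0, 0, -610/7, -95/7, -426/7]
R5 ← R5 + (332/63)·R2: [0, 0, -5764/63, -334/63, -1019/14]
R4 ← R4 − (2745/659)·R3: [0, 0, 0, 2080/659, -2067/659]
R5 ← R5 − (2882/659)·R3: [0, 0, 0, 8080/659, -16059/1318]
R5 ← R5 − (101/26)·R4: [0, 0, 0, 0, 0]
4 pivots among 5 columns.
Only 4 < 5 pivot columns, so the columns are linearly dependent.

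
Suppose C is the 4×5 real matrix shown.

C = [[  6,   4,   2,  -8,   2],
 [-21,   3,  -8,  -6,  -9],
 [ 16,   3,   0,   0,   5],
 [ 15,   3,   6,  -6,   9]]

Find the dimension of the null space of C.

1

Row reduce to echelon form.
R2 ← R2 + (7/2)·R1: [0, 17, -1, -34, -2]
R3 ← R3 − (8/3)·R1: [0, -23/3, -16/3, 64/3, -1/3]
R4 ← R4 − (5/2)·R1: [0, -7, 1, 14, 4]
R3 ← R3 + (23/51)·R2: [0, 0, -295/51, 6, -21/17]
R4 ← R4 + (7/17)·R2: [0, 0, 10/17, 0, 54/17]
R4 ← R4 + (6/59)·R3: [0, 0, 0, 36/59, 180/59]
4 nonzero rows, so rank(C) = 4.
C has 5 columns; by rank–nullity, nullity = 5 − 4 = 1.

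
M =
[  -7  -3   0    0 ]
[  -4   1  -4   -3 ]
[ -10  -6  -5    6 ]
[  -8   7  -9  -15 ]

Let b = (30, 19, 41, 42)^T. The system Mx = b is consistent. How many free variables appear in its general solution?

Row reduce the augmented matrix [M | b].
R2 ← R2 − (4/7)·R1: [0, 19/7, -4, -3, 13/7]
R3 ← R3 − (10/7)·R1: [0, -12/7, -5, 6, -13/7]
R4 ← R4 − (8/7)·R1: [0, 73/7, -9, -15, 54/7]
R3 ← R3 + (12/19)·R2: [0, 0, -143/19, 78/19, -13/19]
R4 ← R4 − (73/19)·R2: [0, 0, 121/19, -66/19, 11/19]
R4 ← R4 + (11/13)·R3: [0, 0, 0, 0, 0]
The echelon form has 3 nonzero rows, and every pivot lies in the first 4 columns, so rank(M) = rank([M|b]) = 3.
The system is consistent.
Free variables = (unknowns) − (rank) = 4 − 3 = 1.

1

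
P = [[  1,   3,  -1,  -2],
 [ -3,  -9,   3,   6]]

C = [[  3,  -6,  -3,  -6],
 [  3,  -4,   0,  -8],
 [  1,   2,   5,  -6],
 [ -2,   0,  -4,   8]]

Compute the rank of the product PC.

First compute PC:
[[ 15, -20,   0, -40],
 [-45,  60,   0, 120]]
Now row reduce the product.
R2 ← R2 + (3)·R1: [0, 0, 0, 0]
1 nonzero row, so rank(PC) = 1.

1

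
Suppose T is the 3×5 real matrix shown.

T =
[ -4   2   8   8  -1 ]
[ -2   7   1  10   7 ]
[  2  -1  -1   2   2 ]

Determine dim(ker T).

2

Row reduce to echelon form.
R2 ← R2 − (1/2)·R1: [0, 6, -3, 6, 15/2]
R3 ← R3 + (1/2)·R1: [0, 0, 3, 6, 3/2]
3 nonzero rows, so rank(T) = 3.
T has 5 columns; by rank–nullity, nullity = 5 − 3 = 2.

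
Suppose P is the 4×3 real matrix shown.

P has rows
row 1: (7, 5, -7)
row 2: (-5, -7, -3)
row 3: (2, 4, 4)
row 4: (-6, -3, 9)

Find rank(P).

Row reduce to echelon form.
R2 ← R2 + (5/7)·R1: [0, -24/7, -8]
R3 ← R3 − (2/7)·R1: [0, 18/7, 6]
R4 ← R4 + (6/7)·R1: [0, 9/7, 3]
R3 ← R3 + (3/4)·R2: [0, 0, 0]
R4 ← R4 + (3/8)·R2: [0, 0, 0]
Echelon form has 2 nonzero rows, so rank(P) = 2.

2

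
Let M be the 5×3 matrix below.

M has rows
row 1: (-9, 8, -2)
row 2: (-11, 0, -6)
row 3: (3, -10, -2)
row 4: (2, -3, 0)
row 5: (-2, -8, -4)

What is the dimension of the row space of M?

2

Row reduce to echelon form.
R2 ← R2 − (11/9)·R1: [0, -88/9, -32/9]
R3 ← R3 + (1/3)·R1: [0, -22/3, -8/3]
R4 ← R4 + (2/9)·R1: [0, -11/9, -4/9]
R5 ← R5 − (2/9)·R1: [0, -88/9, -32/9]
R3 ← R3 − (3/4)·R2: [0, 0, 0]
R4 ← R4 − (1/8)·R2: [0, 0, 0]
R5 ← R5 − R2: [0, 0, 0]
Echelon form has 2 nonzero rows, so rank(M) = 2.
The row space has dimension equal to the rank: 2.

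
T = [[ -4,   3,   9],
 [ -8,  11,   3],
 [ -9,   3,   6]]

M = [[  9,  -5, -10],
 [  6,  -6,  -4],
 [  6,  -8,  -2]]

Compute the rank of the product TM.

First compute TM:
[[ 36, -70,  10],
 [ 12, -50,  30],
 [-27, -21,  66]]
Now row reduce the product.
R2 ← R2 − (1/3)·R1: [0, -80/3, 80/3]
R3 ← R3 + (3/4)·R1: [0, -147/2, 147/2]
R3 ← R3 − (441/160)·R2: [0, 0, 0]
2 nonzero rows, so rank(TM) = 2.

2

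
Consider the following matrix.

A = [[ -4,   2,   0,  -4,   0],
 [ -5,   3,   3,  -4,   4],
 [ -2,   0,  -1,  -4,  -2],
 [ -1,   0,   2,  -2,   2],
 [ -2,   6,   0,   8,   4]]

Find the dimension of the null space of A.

2

Row reduce to echelon form.
R2 ← R2 − (5/4)·R1: [0, 1/2, 3, 1, 4]
R3 ← R3 − (1/2)·R1: [0, -1, -1, -2, -2]
R4 ← R4 − (1/4)·R1: [0, -1/2, 2, -1, 2]
R5 ← R5 − (1/2)·R1: [0, 5, 0, 10, 4]
R3 ← R3 + (2)·R2: [0, 0, 5, 0, 6]
R4 ← R4 + R2: [0, 0, 5, 0, 6]
R5 ← R5 − (10)·R2: [0, 0, -30, 0, -36]
R4 ← R4 − R3: [0, 0, 0, 0, 0]
R5 ← R5 + (6)·R3: [0, 0, 0, 0, 0]
3 nonzero rows, so rank(A) = 3.
A has 5 columns; by rank–nullity, nullity = 5 − 3 = 2.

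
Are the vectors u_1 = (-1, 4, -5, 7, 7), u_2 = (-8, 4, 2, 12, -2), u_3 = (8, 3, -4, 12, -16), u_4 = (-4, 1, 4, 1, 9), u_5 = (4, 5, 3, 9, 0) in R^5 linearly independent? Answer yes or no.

yes

Form the matrix with these vectors as rows and row reduce.
R2 ← R2 − (8)·R1: [0, -28, 42, -44, -58]
R3 ← R3 + (8)·R1: [0, 35, -44, 68, 40]
R4 ← R4 − (4)·R1: [0, -15, 24, -27, -19]
R5 ← R5 + (4)·R1: [0, 21, -17, 37, 28]
R3 ← R3 + (5/4)·R2: [0, 0, 17/2, 13, -65/2]
R4 ← R4 − (15/28)·R2: [0, 0, 3/2, -24/7, 169/14]
R5 ← R5 + (3/4)·R2: [0, 0, 29/2, 4, -31/2]
R4 ← R4 − (3/17)·R3: [0, 0, 0, -681/119, 2119/119]
R5 ← R5 − (29/17)·R3: [0, 0, 0, -309/17, 679/17]
R5 ← R5 − (721/227)·R4: [0, 0, 0, 0, -3772/227]
5 nonzero rows, so the 5 vectors span a space of dimension 5.
Since 5 = 5, the vectors are linearly independent.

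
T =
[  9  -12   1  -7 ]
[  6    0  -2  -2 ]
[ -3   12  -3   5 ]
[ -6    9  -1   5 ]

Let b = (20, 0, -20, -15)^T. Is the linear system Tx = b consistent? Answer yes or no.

Row reduce the augmented matrix [T | b].
R2 ← R2 − (2/3)·R1: [0, 8, -8/3, 8/3, -40/3]
R3 ← R3 + (1/3)·R1: [0, 8, -8/3, 8/3, -40/3]
R4 ← R4 + (2/3)·R1: [0, 1, -1/3, 1/3, -5/3]
R3 ← R3 − R2: [0, 0, 0, 0, 0]
R4 ← R4 − (1/8)·R2: [0, 0, 0, 0, 0]
The echelon form has 2 nonzero rows, and every pivot lies in the first 4 columns, so rank(T) = rank([T|b]) = 2.
The system is consistent.

yes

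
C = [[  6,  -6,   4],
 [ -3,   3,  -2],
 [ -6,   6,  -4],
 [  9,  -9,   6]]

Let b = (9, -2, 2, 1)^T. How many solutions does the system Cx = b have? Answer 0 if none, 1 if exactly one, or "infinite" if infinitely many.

0

Row reduce the augmented matrix [C | b].
R2 ← R2 + (1/2)·R1: [0, 0, 0, 5/2]
R3 ← R3 + R1: [0, 0, 0, 11]
R4 ← R4 − (3/2)·R1: [0, 0, 0, -25/2]
R3 ← R3 − (22/5)·R2: [0, 0, 0, 0]
R4 ← R4 + (5)·R2: [0, 0, 0, 0]
The echelon form has 2 nonzero rows; the last pivot sits in the augmented column, so rank(C) = 1 but rank([C|b]) = 2.
Since the ranks differ, the system is inconsistent.
It has no solutions.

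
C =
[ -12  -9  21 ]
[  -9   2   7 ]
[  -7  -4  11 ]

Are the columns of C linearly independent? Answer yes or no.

Row reduce C to echelon form.
R2 ← R2 − (3/4)·R1: [0, 35/4, -35/4]
R3 ← R3 − (7/12)·R1: [0, 5/4, -5/4]
R3 ← R3 − (1/7)·R2: [0, 0, 0]
2 pivots among 3 columns.
Only 2 < 3 pivot columns, so the columns are linearly dependent.

no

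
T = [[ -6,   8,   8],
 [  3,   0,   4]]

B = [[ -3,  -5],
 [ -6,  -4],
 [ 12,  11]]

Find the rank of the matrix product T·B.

2

First compute TB:
[[ 66,  86],
 [ 39,  29]]
Now row reduce the product.
R2 ← R2 − (13/22)·R1: [0, -240/11]
2 nonzero rows, so rank(TB) = 2.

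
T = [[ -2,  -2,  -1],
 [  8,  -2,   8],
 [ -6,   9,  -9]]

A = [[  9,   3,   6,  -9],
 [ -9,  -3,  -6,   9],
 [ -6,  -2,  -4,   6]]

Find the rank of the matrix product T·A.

1

First compute TA:
[[  6,   2,   4,  -6],
 [ 42,  14,  28, -42],
 [-81, -27, -54,  81]]
Now row reduce the product.
R2 ← R2 − (7)·R1: [0, 0, 0, 0]
R3 ← R3 + (27/2)·R1: [0, 0, 0, 0]
1 nonzero row, so rank(TA) = 1.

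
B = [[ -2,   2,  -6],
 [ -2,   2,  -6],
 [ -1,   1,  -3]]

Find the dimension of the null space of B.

Row reduce to echelon form.
R2 ← R2 − R1: [0, 0, 0]
R3 ← R3 − (1/2)·R1: [0, 0, 0]
1 nonzero row, so rank(B) = 1.
B has 3 columns; by rank–nullity, nullity = 3 − 1 = 2.

2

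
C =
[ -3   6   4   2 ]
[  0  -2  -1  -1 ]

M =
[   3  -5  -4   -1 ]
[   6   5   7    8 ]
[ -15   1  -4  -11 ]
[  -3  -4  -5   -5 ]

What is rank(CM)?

First compute CM:
[[-39,  41,  28,  -3],
 [  6,  -7,  -5,   0]]
Now row reduce the product.
R2 ← R2 + (2/13)·R1: [0, -9/13, -9/13, -6/13]
2 nonzero rows, so rank(CM) = 2.

2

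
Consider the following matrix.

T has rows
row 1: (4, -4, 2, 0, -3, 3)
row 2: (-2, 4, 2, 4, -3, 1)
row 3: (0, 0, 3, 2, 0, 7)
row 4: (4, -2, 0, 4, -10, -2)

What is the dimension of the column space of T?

4

Row reduce to echelon form.
R2 ← R2 + (1/2)·R1: [0, 2, 3, 4, -9/2, 5/2]
R4 ← R4 − R1: [0, 2, -2, 4, -7, -5]
R4 ← R4 − R2: [0, 0, -5, 0, -5/2, -15/2]
R4 ← R4 + (5/3)·R3: [0, 0, 0, 10/3, -5/2, 25/6]
Echelon form has 4 nonzero rows, so rank(T) = 4.
The column space has dimension equal to the rank: 4.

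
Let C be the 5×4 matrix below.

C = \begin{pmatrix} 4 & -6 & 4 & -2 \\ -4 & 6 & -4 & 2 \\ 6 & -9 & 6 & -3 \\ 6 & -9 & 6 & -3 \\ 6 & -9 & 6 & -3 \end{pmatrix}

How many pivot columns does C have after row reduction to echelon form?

1

Row reduce to echelon form.
R2 ← R2 + R1: [0, 0, 0, 0]
R3 ← R3 − (3/2)·R1: [0, 0, 0, 0]
R4 ← R4 − (3/2)·R1: [0, 0, 0, 0]
R5 ← R5 − (3/2)·R1: [0, 0, 0, 0]
Echelon form has 1 nonzero row, so rank(C) = 1.
Each nonzero row contributes one pivot column: 1 pivot columns.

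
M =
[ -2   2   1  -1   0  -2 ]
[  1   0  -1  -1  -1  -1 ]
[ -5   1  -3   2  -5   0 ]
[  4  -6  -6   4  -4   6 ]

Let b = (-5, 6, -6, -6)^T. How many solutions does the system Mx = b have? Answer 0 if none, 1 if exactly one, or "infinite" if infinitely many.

Row reduce the augmented matrix [M | b].
R2 ← R2 + (1/2)·R1: [0, 1, -1/2, -3/2, -1, -2, 7/2]
R3 ← R3 − (5/2)·R1: [0, -4, -11/2, 9/2, -5, 5, 13/2]
R4 ← R4 + (2)·R1: [0, -2, -4, 2, -4, 2, -16]
R3 ← R3 + (4)·R2: [0, 0, -15/2, -3/2, -9, -3, 41/2]
R4 ← R4 + (2)·R2: [0, 0, -5, -1, -6, -2, -9]
R4 ← R4 − (2/3)·R3: [0, 0, 0, 0, 0, 0, -68/3]
The echelon form has 4 nonzero rows; the last pivot sits in the augmented column, so rank(M) = 3 but rank([M|b]) = 4.
Since the ranks differ, the system is inconsistent.
It has no solutions.

0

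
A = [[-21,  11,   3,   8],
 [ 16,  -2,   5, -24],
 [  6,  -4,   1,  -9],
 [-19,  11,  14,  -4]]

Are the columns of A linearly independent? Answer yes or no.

yes

Row reduce A to echelon form.
R2 ← R2 + (16/21)·R1: [0, 134/21, 51/7, -376/21]
R3 ← R3 + (2/7)·R1: [0, -6/7, 13/7, -47/7]
R4 ← R4 − (19/21)·R1: [0, 22/21, 79/7, -236/21]
R3 ← R3 + (9/67)·R2: [0, 0, 190/67, -611/67]
R4 ← R4 − (11/67)·R2: [0, 0, 676/67, -556/67]
R4 ← R4 − (338/95)·R3: [0, 0, 0, 2294/95]
4 pivots among 4 columns.
Every column is a pivot column, so the columns are linearly independent.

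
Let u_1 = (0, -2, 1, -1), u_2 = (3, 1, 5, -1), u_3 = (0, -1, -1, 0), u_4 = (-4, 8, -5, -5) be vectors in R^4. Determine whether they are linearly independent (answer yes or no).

Form the matrix with these vectors as rows and row reduce.
Swap R1 ↔ R2
R4 ← R4 + (4/3)·R1: [0, 28/3, 5/3, -19/3]
R3 ← R3 − (1/2)·R2: [0, 0, -3/2, 1/2]
R4 ← R4 + (14/3)·R2: [0, 0, 19/3, -11]
R4 ← R4 + (38/9)·R3: [0, 0, 0, -80/9]
4 nonzero rows, so the 4 vectors span a space of dimension 4.
Since 4 = 4, the vectors are linearly independent.

yes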